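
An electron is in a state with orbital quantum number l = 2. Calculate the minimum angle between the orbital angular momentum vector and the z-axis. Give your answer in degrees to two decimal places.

|L| = √(l(l+1)) ℏ = √6 ℏ.
The smallest angle corresponds to the largest L_z, i.e. m_l = l = 2, giving L_z = 2ℏ.
cos θ_min = 2/√6, so θ_min ≈ 35.26°.

θ_min ≈ 35.26°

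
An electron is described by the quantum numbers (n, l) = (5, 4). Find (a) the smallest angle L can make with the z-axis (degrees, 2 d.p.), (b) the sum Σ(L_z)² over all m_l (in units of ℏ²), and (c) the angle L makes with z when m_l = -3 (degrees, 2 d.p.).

θ_min ≈ 26.57°; Σ(L_z)² = 60 ℏ²; θ(m_l=-3) ≈ 132.13°

cos θ_min = 4/√20, so θ_min ≈ 26.57°.
Σ m_l² = 60, so Σ(L_z)² = 60 ℏ².
For m_l = -3: cos θ = -3/√20, θ ≈ 132.13°.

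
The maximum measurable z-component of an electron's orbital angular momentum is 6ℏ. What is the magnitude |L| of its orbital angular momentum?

|L| = √42 ℏ ≈ 6.481ℏ

The maximum L_z equals lℏ, giving l = 6.
|L| = √(l(l+1)) ℏ = √42 ℏ.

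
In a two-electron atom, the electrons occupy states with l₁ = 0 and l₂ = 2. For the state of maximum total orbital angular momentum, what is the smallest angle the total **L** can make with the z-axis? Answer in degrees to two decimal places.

Angular momentum addition gives L = |l₁ − l₂|, …, l₁ + l₂.
Allowed values: L = 2.
The maximum is L = 2, with |L_tot| = ℏ√(2·3) = √6 ℏ.
The minimum angle with z is arccos(2/√6) ≈ 35.26°.

θ_min ≈ 35.26°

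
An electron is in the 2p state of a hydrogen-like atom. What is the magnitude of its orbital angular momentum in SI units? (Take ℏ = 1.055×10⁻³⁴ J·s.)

The 2p subshell has l = 1.
|L| = ℏ√(l(l+1)) = ℏ√(1·2) = √2 ℏ
Numerically, |L| = 1.414 × (1.055×10⁻³⁴ J·s) = 1.492×10⁻³⁴ J·s.

|L| = 1.492×10⁻³⁴ J·s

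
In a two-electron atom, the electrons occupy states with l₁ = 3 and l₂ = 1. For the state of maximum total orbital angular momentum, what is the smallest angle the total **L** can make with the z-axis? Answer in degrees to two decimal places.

By the triangle rule, |l₁ − l₂| ≤ L ≤ l₁ + l₂.
L ∈ {2, 3, 4}.
The maximum is L = 4, with |L_tot| = ℏ√(4·5) = 2√5 ℏ.
The minimum angle with z is arccos(4/√20) ≈ 26.57°.

θ_min ≈ 26.57°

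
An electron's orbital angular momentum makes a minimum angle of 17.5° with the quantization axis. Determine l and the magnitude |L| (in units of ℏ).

cos θ_min = l/√(l(l+1)) = √(l/(l+1)), so l/(l+1) = cos²(17.5°) = 0.9096.
l = cos²θ/sin²θ ≈ 10.
Then |L| = ℏ√(10·11) = √110 ℏ.

l = 10, |L| = √110 ℏ ≈ 10.488ℏ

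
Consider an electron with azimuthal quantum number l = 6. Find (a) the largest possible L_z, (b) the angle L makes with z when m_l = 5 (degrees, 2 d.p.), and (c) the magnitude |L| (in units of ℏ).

L_z,max = 6ℏ; θ(m_l=5) ≈ 39.51°; |L| = √42 ℏ ≈ 6.481ℏ

L_z,max = lℏ = 6ℏ.
For m_l = 5: cos θ = 5/√42, θ ≈ 39.51°.
|L| = ℏ√(6·7) = √42 ℏ ≈ 6.481ℏ.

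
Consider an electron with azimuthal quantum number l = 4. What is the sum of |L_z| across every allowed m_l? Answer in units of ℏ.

The allowed m_l values are -4, -3, -2, -1, 0, 1, 2, 3, 4.
Σ|m_l| = l(l+1) = 20.

Σ|L_z| = 20 ℏ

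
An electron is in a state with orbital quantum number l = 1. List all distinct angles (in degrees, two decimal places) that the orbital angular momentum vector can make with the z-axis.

|L| = √(l(l+1)) ℏ = √2 ℏ.
cos θ = m_l/√2 for each m_l ∈ {-1, 0, 1}.

θ ∈ {45.00°, 90.00°, 135.00°}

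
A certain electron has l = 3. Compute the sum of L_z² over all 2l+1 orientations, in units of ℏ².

m_l runs from −3 to 3, i.e. {-3, -2, -1, 0, 1, 2, 3}.
Σ m_l² = l(l+1)(2l+1)/3 = 3·4·7/3 = 28.

Σ(L_z)² = 28 ℏ²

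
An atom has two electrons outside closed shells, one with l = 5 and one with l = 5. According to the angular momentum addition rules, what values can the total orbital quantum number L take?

L = 0, 1, 2, 3, 4, 5, 6, 7, 8, 9, 10

The total orbital quantum number L ranges from |l₁ − l₂| to l₁ + l₂ in integer steps.
Allowed values: L = 0, 1, 2, 3, 4, 5, 6, 7, 8, 9, 10.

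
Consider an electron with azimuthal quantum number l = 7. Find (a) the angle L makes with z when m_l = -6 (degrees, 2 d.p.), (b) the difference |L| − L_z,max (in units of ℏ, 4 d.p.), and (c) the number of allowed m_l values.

For m_l = -6: cos θ = -6/√56, θ ≈ 143.30°.
|L| − L_z,max = (2√14 − 7)ℏ ≈ 0.4833ℏ.
There are 2l+1 = 15 values of m_l.

θ(m_l=-6) ≈ 143.30°; |L|−L_z,max ≈ 0.4833ℏ; 15 values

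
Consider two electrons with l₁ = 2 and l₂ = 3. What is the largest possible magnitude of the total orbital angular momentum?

The total orbital quantum number L ranges from |l₁ − l₂| to l₁ + l₂ in integer steps.
L ∈ {1, 2, 3, 4, 5}.
The largest magnitude corresponds to L = 5: |L_tot| = ℏ√(5·6) = √30 ℏ.

|L_tot|_max = √30 ℏ ≈ 5.477ℏ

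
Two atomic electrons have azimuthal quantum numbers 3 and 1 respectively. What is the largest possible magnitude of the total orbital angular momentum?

|L_tot|_max = 2√5 ℏ ≈ 4.472ℏ

Angular momentum addition gives L = |l₁ − l₂|, …, l₁ + l₂.
So L can be 2, 3, 4.
The largest magnitude corresponds to L = 4: |L_tot| = ℏ√(4·5) = 2√5 ℏ.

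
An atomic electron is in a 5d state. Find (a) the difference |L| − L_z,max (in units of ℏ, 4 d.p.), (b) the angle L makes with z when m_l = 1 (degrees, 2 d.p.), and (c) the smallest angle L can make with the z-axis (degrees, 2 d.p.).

|L|−L_z,max ≈ 0.4495ℏ; θ(m_l=1) ≈ 65.91°; θ_min ≈ 35.26°

5d means n = 5, l = 2.
|L| − L_z,max = (√6 − 2)ℏ ≈ 0.4495ℏ.
For m_l = 1: cos θ = 1/√6, θ ≈ 65.91°.
cos θ_min = 2/√6, so θ_min ≈ 35.26°.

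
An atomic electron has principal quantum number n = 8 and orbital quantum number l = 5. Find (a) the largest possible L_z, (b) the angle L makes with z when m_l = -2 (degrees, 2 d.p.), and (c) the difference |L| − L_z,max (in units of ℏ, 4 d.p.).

L_z,max = lℏ = 5ℏ.
For m_l = -2: cos θ = -2/√30, θ ≈ 111.42°.
|L| − L_z,max = (√30 − 5)ℏ ≈ 0.4772ℏ.

L_z,max = 5ℏ; θ(m_l=-2) ≈ 111.42°; |L|−L_z,max ≈ 0.4772ℏ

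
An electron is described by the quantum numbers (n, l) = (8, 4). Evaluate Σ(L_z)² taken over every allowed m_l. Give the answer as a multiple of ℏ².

Σ(L_z)² = 60 ℏ²

m_l ∈ {-4, -3, -2, -1, 0, 1, 2, 3, 4}.
Σ m_l² = 2·(1 + 4 + 9 + 16) = 60.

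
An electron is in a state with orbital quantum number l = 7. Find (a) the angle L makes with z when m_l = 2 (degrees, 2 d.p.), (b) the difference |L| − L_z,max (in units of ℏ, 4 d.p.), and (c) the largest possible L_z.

For m_l = 2: cos θ = 2/√56, θ ≈ 74.50°.
|L| − L_z,max = (2√14 − 7)ℏ ≈ 0.4833ℏ.
L_z,max = lℏ = 7ℏ.

θ(m_l=2) ≈ 74.50°; |L|−L_z,max ≈ 0.4833ℏ; L_z,max = 7ℏ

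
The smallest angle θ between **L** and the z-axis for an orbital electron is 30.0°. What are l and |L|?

At minimum angle, m_l = l, so cos θ = l/√(l(l+1)); cos²θ = l/(l+1) = 0.7500.
l = cos²θ/sin²θ ≈ 3.
Then |L| = ℏ√(3·4) = 2√3 ℏ.

l = 3, |L| = 2√3 ℏ ≈ 3.464ℏ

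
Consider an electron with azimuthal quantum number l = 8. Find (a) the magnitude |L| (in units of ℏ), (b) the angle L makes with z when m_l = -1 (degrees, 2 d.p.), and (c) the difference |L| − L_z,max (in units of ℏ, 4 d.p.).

|L| = ℏ√(8·9) = 6√2 ℏ ≈ 8.485ℏ.
For m_l = -1: cos θ = -1/√72, θ ≈ 96.77°.
|L| − L_z,max = (6√2 − 8)ℏ ≈ 0.4853ℏ.

|L| = 6√2 ℏ ≈ 8.485ℏ; θ(m_l=-1) ≈ 96.77°; |L|−L_z,max ≈ 0.4853ℏ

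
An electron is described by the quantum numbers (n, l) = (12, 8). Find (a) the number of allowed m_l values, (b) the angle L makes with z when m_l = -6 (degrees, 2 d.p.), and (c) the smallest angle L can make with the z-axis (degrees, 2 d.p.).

There are 2l+1 = 17 values of m_l.
For m_l = -6: cos θ = -6/√72, θ ≈ 135.00°.
cos θ_min = 8/√72, so θ_min ≈ 19.47°.

17 values; θ(m_l=-6) ≈ 135.00°; θ_min ≈ 19.47°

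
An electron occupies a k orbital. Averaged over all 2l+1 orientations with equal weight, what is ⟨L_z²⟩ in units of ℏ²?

For a k orbital, l = 7.
m_l ∈ {-7, -6, -5, -4, -3, -2, -1, 0, 1, 2, 3, 4, 5, 6, 7}.
⟨L_z²⟩ = ℏ²·(Σ m_l²)/(2l+1) = ℏ²·280/15 = 18.67ℏ².

⟨L_z²⟩ = 18.67 ℏ²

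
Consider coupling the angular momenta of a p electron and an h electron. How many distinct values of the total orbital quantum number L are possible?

3

The total orbital quantum number L ranges from |l₁ − l₂| to l₁ + l₂ in integer steps.
So L can be 4, 5, 6.
That is 3 values.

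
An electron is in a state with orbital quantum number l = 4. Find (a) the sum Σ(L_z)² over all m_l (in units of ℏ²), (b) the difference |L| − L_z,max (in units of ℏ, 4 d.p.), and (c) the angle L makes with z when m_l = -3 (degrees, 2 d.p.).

Σ m_l² = 60, so Σ(L_z)² = 60 ℏ².
|L| − L_z,max = (2√5 − 4)ℏ ≈ 0.4721ℏ.
For m_l = -3: cos θ = -3/√20, θ ≈ 132.13°.

Σ(L_z)² = 60 ℏ²; |L|−L_z,max ≈ 0.4721ℏ; θ(m_l=-3) ≈ 132.13°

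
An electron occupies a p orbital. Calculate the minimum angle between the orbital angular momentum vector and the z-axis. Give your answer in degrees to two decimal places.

θ_min ≈ 45.00°

P corresponds to l = 1.
|L|² = l(l+1)ℏ² = 2ℏ², so |L| = √2 ℏ.
The smallest angle corresponds to the largest L_z, i.e. m_l = l = 1, giving L_z = 1ℏ.
cos θ_min = 1/√2, so θ_min ≈ 45.00°.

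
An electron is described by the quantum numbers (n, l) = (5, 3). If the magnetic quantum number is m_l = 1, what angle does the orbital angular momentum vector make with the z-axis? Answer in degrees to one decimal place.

|L|² = l(l+1)ℏ² = 12ℏ², so |L| = 2√3 ℏ.
L_z = m_l ℏ = 1ℏ.
cos θ = L_z/|L| = 1/√12, so θ ≈ 73.2°.

θ ≈ 73.2°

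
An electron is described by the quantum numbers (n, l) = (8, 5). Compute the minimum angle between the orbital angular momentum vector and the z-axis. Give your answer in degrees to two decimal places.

θ_min ≈ 24.09°

|L|² = l(l+1)ℏ² = 30ℏ², so |L| = √30 ℏ.
The smallest angle corresponds to the largest L_z, i.e. m_l = l = 5, giving L_z = 5ℏ.
cos θ_min = 5/√30, so θ_min ≈ 24.09°.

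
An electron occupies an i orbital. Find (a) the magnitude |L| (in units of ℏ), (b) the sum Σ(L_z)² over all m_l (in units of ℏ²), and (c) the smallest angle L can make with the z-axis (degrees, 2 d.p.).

An i state has l = 6.
|L| = ℏ√(6·7) = √42 ℏ ≈ 6.481ℏ.
Σ m_l² = 182, so Σ(L_z)² = 182 ℏ².
cos θ_min = 6/√42, so θ_min ≈ 22.21°.

|L| = √42 ℏ ≈ 6.481ℏ; Σ(L_z)² = 182 ℏ²; θ_min ≈ 22.21°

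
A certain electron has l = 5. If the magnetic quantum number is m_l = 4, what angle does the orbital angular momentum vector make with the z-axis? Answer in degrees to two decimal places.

|L| = √(l(l+1)) ℏ = √30 ℏ.
L_z = m_l ℏ = 4ℏ.
cos θ = L_z/|L| = 4/√30, so θ ≈ 43.09°.

θ ≈ 43.09°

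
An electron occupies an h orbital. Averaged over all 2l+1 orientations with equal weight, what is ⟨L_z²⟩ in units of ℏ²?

The letter h corresponds to l = 5.
m_l runs from −5 to 5, i.e. {-5, -4, -3, -2, -1, 0, 1, 2, 3, 4, 5}.
⟨L_z²⟩ = ℏ²·l(l+1)/3 = 10ℏ².

⟨L_z²⟩ = 10 ℏ²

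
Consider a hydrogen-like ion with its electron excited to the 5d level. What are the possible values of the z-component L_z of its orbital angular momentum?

The 5d level has l = 2.
L_z = m_l ℏ with m_l ranging from −l to +l in integer steps.
For l = 2: m_l ∈ {-2, -1, 0, 1, 2}.

L_z ∈ {−2ℏ, −ℏ, 0, ℏ, 2ℏ}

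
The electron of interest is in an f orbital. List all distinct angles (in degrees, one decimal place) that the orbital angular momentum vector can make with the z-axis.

For an f orbital, l = 3.
|L| = √(l(l+1)) ℏ = 2√3 ℏ.
cos θ = m_l/√12 for each m_l ∈ {-3, -2, -1, 0, 1, 2, 3}.

θ ∈ {30.0°, 54.7°, 73.2°, 90.0°, 106.8°, 125.3°, 150.0°}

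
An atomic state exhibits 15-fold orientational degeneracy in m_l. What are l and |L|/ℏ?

l = 7, |L| = 2√14 ℏ ≈ 7.483ℏ

2l + 1 = 15 ⇒ l = 7.
Then |L| = √(l(l+1)) ℏ = 2√14 ℏ.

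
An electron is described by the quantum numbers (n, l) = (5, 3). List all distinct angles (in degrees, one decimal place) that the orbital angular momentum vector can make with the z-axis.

θ ∈ {30.0°, 54.7°, 73.2°, 90.0°, 106.8°, 125.3°, 150.0°}

|L| = √(l(l+1)) ℏ = 2√3 ℏ.
cos θ = m_l/√12 for each m_l ∈ {-3, -2, -1, 0, 1, 2, 3}.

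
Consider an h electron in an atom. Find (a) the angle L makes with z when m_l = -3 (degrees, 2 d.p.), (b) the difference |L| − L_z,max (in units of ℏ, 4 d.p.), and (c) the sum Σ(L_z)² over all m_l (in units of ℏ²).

θ(m_l=-3) ≈ 123.21°; |L|−L_z,max ≈ 0.4772ℏ; Σ(L_z)² = 110 ℏ²

An h state has l = 5.
For m_l = -3: cos θ = -3/√30, θ ≈ 123.21°.
|L| − L_z,max = (√30 − 5)ℏ ≈ 0.4772ℏ.
Σ m_l² = 110, so Σ(L_z)² = 110 ℏ².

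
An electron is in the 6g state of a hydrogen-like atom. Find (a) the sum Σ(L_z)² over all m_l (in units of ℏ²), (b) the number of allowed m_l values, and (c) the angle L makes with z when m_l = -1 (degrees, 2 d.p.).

6g means n = 6, l = 4.
Σ m_l² = 60, so Σ(L_z)² = 60 ℏ².
There are 2l+1 = 9 values of m_l.
For m_l = -1: cos θ = -1/√20, θ ≈ 102.92°.

Σ(L_z)² = 60 ℏ²; 9 values; θ(m_l=-1) ≈ 102.92°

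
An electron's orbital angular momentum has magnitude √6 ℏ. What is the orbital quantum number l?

l = 2

(|L|/ℏ)² = l(l+1) = 6.
The positive root is l = 2.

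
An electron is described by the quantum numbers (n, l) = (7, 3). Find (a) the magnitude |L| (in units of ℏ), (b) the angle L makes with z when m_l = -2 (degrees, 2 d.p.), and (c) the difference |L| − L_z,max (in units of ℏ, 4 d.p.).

|L| = 2√3 ℏ ≈ 3.464ℏ; θ(m_l=-2) ≈ 125.26°; |L|−L_z,max ≈ 0.4641ℏ

|L| = ℏ√(3·4) = 2√3 ℏ ≈ 3.464ℏ.
For m_l = -2: cos θ = -2/√12, θ ≈ 125.26°.
|L| − L_z,max = (2√3 − 3)ℏ ≈ 0.4641ℏ.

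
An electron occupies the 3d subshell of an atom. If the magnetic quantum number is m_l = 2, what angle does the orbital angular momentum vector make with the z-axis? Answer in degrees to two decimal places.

θ ≈ 35.26°

3d means n = 3, l = 2.
|L| = √(l(l+1)) ℏ = √6 ℏ.
L_z = m_l ℏ = 2ℏ.
cos θ = L_z/|L| = 2/√6, so θ ≈ 35.26°.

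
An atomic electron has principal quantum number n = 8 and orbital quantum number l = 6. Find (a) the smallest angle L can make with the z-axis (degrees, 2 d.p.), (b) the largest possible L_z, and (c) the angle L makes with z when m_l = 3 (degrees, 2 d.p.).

θ_min ≈ 22.21°; L_z,max = 6ℏ; θ(m_l=3) ≈ 62.42°

cos θ_min = 6/√42, so θ_min ≈ 22.21°.
L_z,max = lℏ = 6ℏ.
For m_l = 3: cos θ = 3/√42, θ ≈ 62.42°.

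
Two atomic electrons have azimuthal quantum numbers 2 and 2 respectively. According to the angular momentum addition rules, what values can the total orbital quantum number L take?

Angular momentum addition gives L = |l₁ − l₂|, …, l₁ + l₂.
L ∈ {0, 1, 2, 3, 4}.

L = 0, 1, 2, 3, 4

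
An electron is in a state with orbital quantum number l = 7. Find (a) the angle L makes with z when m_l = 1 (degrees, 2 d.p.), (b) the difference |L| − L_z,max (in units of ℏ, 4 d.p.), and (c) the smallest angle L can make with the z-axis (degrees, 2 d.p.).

θ(m_l=1) ≈ 82.32°; |L|−L_z,max ≈ 0.4833ℏ; θ_min ≈ 20.70°

For m_l = 1: cos θ = 1/√56, θ ≈ 82.32°.
|L| − L_z,max = (2√14 − 7)ℏ ≈ 0.4833ℏ.
cos θ_min = 7/√56, so θ_min ≈ 20.70°.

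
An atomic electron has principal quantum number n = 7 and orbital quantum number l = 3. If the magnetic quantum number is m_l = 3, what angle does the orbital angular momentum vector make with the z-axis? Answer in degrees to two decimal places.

θ ≈ 30.00°

|L| = ℏ√(l(l+1)) = 2√3 ℏ.
L_z = m_l ℏ = 3ℏ.
cos θ = L_z/|L| = 3/√12, so θ ≈ 30.00°.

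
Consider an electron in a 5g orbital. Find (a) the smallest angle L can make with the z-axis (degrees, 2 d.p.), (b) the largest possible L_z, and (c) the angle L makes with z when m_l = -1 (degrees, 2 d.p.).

θ_min ≈ 26.57°; L_z,max = 4ℏ; θ(m_l=-1) ≈ 102.92°

The 5g subshell has l = 4.
cos θ_min = 4/√20, so θ_min ≈ 26.57°.
L_z,max = lℏ = 4ℏ.
For m_l = -1: cos θ = -1/√20, θ ≈ 102.92°.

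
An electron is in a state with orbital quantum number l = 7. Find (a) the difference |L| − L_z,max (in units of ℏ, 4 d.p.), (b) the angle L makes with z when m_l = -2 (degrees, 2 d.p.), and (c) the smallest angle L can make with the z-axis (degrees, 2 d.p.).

|L|−L_z,max ≈ 0.4833ℏ; θ(m_l=-2) ≈ 105.50°; θ_min ≈ 20.70°

|L| − L_z,max = (2√14 − 7)ℏ ≈ 0.4833ℏ.
For m_l = -2: cos θ = -2/√56, θ ≈ 105.50°.
cos θ_min = 7/√56, so θ_min ≈ 20.70°.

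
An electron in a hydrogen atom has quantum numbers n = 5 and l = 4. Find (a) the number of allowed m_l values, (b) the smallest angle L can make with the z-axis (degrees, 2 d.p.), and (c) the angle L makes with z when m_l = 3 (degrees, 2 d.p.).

9 values; θ_min ≈ 26.57°; θ(m_l=3) ≈ 47.87°

There are 2l+1 = 9 values of m_l.
cos θ_min = 4/√20, so θ_min ≈ 26.57°.
For m_l = 3: cos θ = 3/√20, θ ≈ 47.87°.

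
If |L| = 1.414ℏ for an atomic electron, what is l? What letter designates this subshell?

(|L|/ℏ)² = l(l+1) = 2.
Solving: l = 1.

l = 1 (p orbital)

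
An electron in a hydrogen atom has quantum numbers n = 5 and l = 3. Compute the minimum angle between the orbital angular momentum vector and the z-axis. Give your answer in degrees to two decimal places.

θ_min ≈ 30.00°

|L| = √(l(l+1)) ℏ = 2√3 ℏ.
The smallest angle corresponds to the largest L_z, i.e. m_l = l = 3, giving L_z = 3ℏ.
cos θ_min = 3/√12, so θ_min ≈ 30.00°.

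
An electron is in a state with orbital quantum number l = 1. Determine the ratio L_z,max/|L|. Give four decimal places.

L_z,max/|L| = 0.7071

|L| = √2 ℏ ≈ 1.4142ℏ, while L_z,max = lℏ = 1ℏ.
L_z,max/|L| = 1/√2 = 0.7071.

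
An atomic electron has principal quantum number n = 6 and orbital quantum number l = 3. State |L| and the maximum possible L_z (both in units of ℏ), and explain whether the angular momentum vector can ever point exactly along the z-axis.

No: L_z,max = 3ℏ < |L| = 2√3 ℏ ≈ 3.464ℏ

|L| = 2√3 ℏ ≈ 3.4641ℏ, while L_z,max = lℏ = 3ℏ.
Since |L| > L_z,max, the vector can never point exactly along z; the closest it comes is θ_min = arccos(3/√12) ≈ 30.0°.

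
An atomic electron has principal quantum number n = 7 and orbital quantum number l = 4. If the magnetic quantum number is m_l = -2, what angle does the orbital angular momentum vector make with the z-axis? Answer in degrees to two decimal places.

θ ≈ 116.57°

|L| = ℏ√(l(l+1)) = 2√5 ℏ.
L_z = m_l ℏ = −2ℏ.
cos θ = L_z/|L| = -2/√20, so θ ≈ 116.57°.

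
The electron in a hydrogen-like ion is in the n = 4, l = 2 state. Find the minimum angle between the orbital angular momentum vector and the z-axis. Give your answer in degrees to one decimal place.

θ_min ≈ 35.3°

|L| = ℏ√(l(l+1)) = √6 ℏ.
The smallest angle corresponds to the largest L_z, i.e. m_l = l = 2, giving L_z = 2ℏ.
cos θ_min = 2/√6, so θ_min ≈ 35.3°.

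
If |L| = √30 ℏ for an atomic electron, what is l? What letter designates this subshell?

l = 5 (h orbital)

Since |L|² = l(l+1)ℏ², l(l+1) = 30.
Solving: l = 5.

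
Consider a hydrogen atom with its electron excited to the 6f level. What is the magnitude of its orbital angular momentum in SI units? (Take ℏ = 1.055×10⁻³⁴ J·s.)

|L| = 3.655×10⁻³⁴ J·s

The 6f level has l = 3.
|L| = ℏ√(l(l+1)) = ℏ√(3·4) = 2√3 ℏ
Numerically, |L| = 3.464 × (1.055×10⁻³⁴ J·s) = 3.655×10⁻³⁴ J·s.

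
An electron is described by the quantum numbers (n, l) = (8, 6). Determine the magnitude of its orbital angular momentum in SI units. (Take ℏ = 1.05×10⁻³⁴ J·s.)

|L| = ℏ√(l(l+1)) = ℏ√(6·7) = √42 ℏ
Numerically, |L| = 6.481 × (1.05×10⁻³⁴ J·s) = 6.80×10⁻³⁴ J·s.

|L| = 6.80×10⁻³⁴ J·s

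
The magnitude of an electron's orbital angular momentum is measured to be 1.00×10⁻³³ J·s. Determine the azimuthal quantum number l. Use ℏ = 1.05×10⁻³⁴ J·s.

In units of ℏ, |L| ≈ 9.524.
l(l+1) ≈ 9.524² ≈ 90.70, so l = 9.

l = 9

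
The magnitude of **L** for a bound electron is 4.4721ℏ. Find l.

l = 4

Since |L|² = l(l+1)ℏ², l(l+1) = 20.
l² + l − 20 = 0 ⇒ l = 4.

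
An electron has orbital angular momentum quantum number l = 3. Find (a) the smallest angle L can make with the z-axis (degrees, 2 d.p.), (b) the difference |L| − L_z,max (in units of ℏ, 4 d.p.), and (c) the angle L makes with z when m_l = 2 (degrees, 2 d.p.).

cos θ_min = 3/√12, so θ_min ≈ 30.00°.
|L| − L_z,max = (2√3 − 3)ℏ ≈ 0.4641ℏ.
For m_l = 2: cos θ = 2/√12, θ ≈ 54.74°.

θ_min ≈ 30.00°; |L|−L_z,max ≈ 0.4641ℏ; θ(m_l=2) ≈ 54.74°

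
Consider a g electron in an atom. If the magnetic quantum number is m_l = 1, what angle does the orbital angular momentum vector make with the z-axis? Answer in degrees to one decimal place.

G corresponds to l = 4.
|L| = ℏ√(l(l+1)) = 2√5 ℏ.
L_z = m_l ℏ = 1ℏ.
cos θ = L_z/|L| = 1/√20, so θ ≈ 77.1°.

θ ≈ 77.1°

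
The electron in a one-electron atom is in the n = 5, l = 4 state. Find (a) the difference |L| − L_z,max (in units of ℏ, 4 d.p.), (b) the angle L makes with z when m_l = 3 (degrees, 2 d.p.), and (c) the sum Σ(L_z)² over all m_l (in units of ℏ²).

|L| − L_z,max = (2√5 − 4)ℏ ≈ 0.4721ℏ.
For m_l = 3: cos θ = 3/√20, θ ≈ 47.87°.
Σ m_l² = 60, so Σ(L_z)² = 60 ℏ².

|L|−L_z,max ≈ 0.4721ℏ; θ(m_l=3) ≈ 47.87°; Σ(L_z)² = 60 ℏ²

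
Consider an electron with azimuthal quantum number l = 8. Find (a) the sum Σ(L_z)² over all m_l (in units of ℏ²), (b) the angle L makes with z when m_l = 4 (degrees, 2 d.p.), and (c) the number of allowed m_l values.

Σ m_l² = 408, so Σ(L_z)² = 408 ℏ².
For m_l = 4: cos θ = 4/√72, θ ≈ 61.87°.
There are 2l+1 = 17 values of m_l.

Σ(L_z)² = 408 ℏ²; θ(m_l=4) ≈ 61.87°; 17 values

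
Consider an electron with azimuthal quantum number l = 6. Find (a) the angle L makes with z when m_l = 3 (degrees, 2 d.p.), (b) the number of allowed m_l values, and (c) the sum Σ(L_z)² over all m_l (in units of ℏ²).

θ(m_l=3) ≈ 62.42°; 13 values; Σ(L_z)² = 182 ℏ²

For m_l = 3: cos θ = 3/√42, θ ≈ 62.42°.
There are 2l+1 = 13 values of m_l.
Σ m_l² = 182, so Σ(L_z)² = 182 ℏ².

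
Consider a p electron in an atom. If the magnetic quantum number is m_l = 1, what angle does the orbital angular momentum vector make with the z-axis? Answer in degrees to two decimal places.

θ ≈ 45.00°

The letter p corresponds to l = 1.
|L| = ℏ√(l(l+1)) = √2 ℏ.
L_z = m_l ℏ = 1ℏ.
cos θ = L_z/|L| = 1/√2, so θ ≈ 45.00°.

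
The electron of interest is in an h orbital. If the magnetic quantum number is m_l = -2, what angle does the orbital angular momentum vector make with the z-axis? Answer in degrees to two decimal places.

θ ≈ 111.42°

For an h orbital, l = 5.
|L| = √(l(l+1)) ℏ = √30 ℏ.
L_z = m_l ℏ = −2ℏ.
cos θ = L_z/|L| = -2/√30, so θ ≈ 111.42°.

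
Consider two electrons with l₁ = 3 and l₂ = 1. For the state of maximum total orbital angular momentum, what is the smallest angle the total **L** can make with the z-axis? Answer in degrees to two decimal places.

Angular momentum addition gives L = |l₁ − l₂|, …, l₁ + l₂.
So L can be 2, 3, 4.
The maximum is L = 4, with |L_tot| = ℏ√(4·5) = 2√5 ℏ.
The minimum angle with z is arccos(4/√20) ≈ 26.57°.

θ_min ≈ 26.57°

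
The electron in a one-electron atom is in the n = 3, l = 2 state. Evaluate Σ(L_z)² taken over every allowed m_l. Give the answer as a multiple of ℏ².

m_l ∈ {-2, -1, 0, 1, 2}.
Σ m_l² = 2·(1 + 4) = 10.

Σ(L_z)² = 10 ℏ²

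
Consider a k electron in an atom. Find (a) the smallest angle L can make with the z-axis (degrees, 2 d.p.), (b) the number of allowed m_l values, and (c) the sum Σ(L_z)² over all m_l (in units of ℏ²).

θ_min ≈ 20.70°; 15 values; Σ(L_z)² = 280 ℏ²

The letter k corresponds to l = 7.
cos θ_min = 7/√56, so θ_min ≈ 20.70°.
There are 2l+1 = 15 values of m_l.
Σ m_l² = 280, so Σ(L_z)² = 280 ℏ².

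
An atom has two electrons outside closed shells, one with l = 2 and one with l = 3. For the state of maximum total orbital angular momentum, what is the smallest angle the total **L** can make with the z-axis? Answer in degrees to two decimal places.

θ_min ≈ 24.09°

By the triangle rule, |l₁ − l₂| ≤ L ≤ l₁ + l₂.
So L can be 1, 2, 3, 4, 5.
The maximum is L = 5, with |L_tot| = ℏ√(5·6) = √30 ℏ.
The minimum angle with z is arccos(5/√30) ≈ 24.09°.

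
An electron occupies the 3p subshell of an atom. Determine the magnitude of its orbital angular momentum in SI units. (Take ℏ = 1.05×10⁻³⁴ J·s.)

|L| = 1.48×10⁻³⁴ J·s

3p means n = 3, l = 1.
|L| = ℏ√(l(l+1)) = ℏ√(1·2) = √2 ℏ
Numerically, |L| = 1.414 × (1.05×10⁻³⁴ J·s) = 1.48×10⁻³⁴ J·s.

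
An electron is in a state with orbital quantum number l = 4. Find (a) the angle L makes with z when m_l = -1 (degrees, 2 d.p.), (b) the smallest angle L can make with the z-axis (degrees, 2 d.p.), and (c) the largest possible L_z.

For m_l = -1: cos θ = -1/√20, θ ≈ 102.92°.
cos θ_min = 4/√20, so θ_min ≈ 26.57°.
L_z,max = lℏ = 4ℏ.

θ(m_l=-1) ≈ 102.92°; θ_min ≈ 26.57°; L_z,max = 4ℏ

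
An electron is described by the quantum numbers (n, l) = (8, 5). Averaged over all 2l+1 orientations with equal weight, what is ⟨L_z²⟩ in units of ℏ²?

m_l ∈ {-5, -4, -3, -2, -1, 0, 1, 2, 3, 4, 5}.
⟨L_z²⟩ = ℏ²·l(l+1)/3 = 10ℏ².

⟨L_z²⟩ = 10 ℏ²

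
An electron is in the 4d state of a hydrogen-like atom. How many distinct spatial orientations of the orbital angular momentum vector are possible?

5

The 4d subshell has l = 2.
The number of m_l values is 2l + 1 = 2·2 + 1 = 5.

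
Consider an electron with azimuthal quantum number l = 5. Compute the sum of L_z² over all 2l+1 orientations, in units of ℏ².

Σ(L_z)² = 110 ℏ²

The allowed m_l values are -5, -4, -3, -2, -1, 0, 1, 2, 3, 4, 5.
Σ m_l² = 2·(1 + 4 + 9 + 16 + 25) = 110.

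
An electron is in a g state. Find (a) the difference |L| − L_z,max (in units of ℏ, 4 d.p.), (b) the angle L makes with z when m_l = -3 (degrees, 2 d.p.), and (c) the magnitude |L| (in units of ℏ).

|L|−L_z,max ≈ 0.4721ℏ; θ(m_l=-3) ≈ 132.13°; |L| = 2√5 ℏ ≈ 4.472ℏ

A g state has l = 4.
|L| − L_z,max = (2√5 − 4)ℏ ≈ 0.4721ℏ.
For m_l = -3: cos θ = -3/√20, θ ≈ 132.13°.
|L| = ℏ√(4·5) = 2√5 ℏ ≈ 4.472ℏ.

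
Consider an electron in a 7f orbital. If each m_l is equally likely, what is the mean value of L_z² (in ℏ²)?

⟨L_z²⟩ = 4 ℏ²

For 7f, l = 3.
m_l ∈ {-3, -2, -1, 0, 1, 2, 3}.
⟨L_z²⟩ = ℏ²·l(l+1)/3 = 4ℏ².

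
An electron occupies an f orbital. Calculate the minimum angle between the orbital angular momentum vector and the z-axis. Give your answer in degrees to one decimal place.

θ_min ≈ 30.0°

For an f orbital, l = 3.
|L| = √(l(l+1)) ℏ = 2√3 ℏ.
The smallest angle corresponds to the largest L_z, i.e. m_l = l = 3, giving L_z = 3ℏ.
cos θ_min = 3/√12, so θ_min ≈ 30.0°.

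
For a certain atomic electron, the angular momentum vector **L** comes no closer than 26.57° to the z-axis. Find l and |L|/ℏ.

cos²θ_min = l/(l+1) = 0.7999.
Solving: l = 4.
Then |L| = ℏ√(4·5) = 2√5 ℏ.

l = 4, |L| = 2√5 ℏ ≈ 4.472ℏ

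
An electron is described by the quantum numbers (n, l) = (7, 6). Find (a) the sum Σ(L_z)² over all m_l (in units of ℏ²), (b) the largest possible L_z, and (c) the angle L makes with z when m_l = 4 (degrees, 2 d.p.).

Σ(L_z)² = 182 ℏ²; L_z,max = 6ℏ; θ(m_l=4) ≈ 51.89°

Σ m_l² = 182, so Σ(L_z)² = 182 ℏ².
L_z,max = lℏ = 6ℏ.
For m_l = 4: cos θ = 4/√42, θ ≈ 51.89°.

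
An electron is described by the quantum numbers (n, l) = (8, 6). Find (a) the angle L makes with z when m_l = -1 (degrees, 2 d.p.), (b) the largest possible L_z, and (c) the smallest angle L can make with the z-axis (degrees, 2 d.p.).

θ(m_l=-1) ≈ 98.88°; L_z,max = 6ℏ; θ_min ≈ 22.21°

For m_l = -1: cos θ = -1/√42, θ ≈ 98.88°.
L_z,max = lℏ = 6ℏ.
cos θ_min = 6/√42, so θ_min ≈ 22.21°.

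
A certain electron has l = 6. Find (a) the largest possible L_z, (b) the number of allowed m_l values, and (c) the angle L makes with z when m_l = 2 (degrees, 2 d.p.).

L_z,max = lℏ = 6ℏ.
There are 2l+1 = 13 values of m_l.
For m_l = 2: cos θ = 2/√42, θ ≈ 72.02°.

L_z,max = 6ℏ; 13 values; θ(m_l=2) ≈ 72.02°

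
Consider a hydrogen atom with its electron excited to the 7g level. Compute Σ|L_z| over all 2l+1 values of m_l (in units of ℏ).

Σ|L_z| = 20 ℏ

The 7g level has l = 4.
m_l ∈ {-4, -3, -2, -1, 0, 1, 2, 3, 4}.
Σ|m_l| = 2(1+2+…+4) = 20.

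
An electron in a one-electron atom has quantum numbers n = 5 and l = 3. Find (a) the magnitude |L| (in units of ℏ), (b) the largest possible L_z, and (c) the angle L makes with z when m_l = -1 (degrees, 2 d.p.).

|L| = ℏ√(3·4) = 2√3 ℏ ≈ 3.464ℏ.
L_z,max = lℏ = 3ℏ.
For m_l = -1: cos θ = -1/√12, θ ≈ 106.78°.

|L| = 2√3 ℏ ≈ 3.464ℏ; L_z,max = 3ℏ; θ(m_l=-1) ≈ 106.78°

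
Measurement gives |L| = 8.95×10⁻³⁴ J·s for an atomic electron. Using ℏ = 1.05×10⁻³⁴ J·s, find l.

l = 8

Dividing by ℏ: |L|/ℏ ≈ 8.524.
(|L|/ℏ)² = l(l+1) ≈ 72.66 ⇒ l = 8.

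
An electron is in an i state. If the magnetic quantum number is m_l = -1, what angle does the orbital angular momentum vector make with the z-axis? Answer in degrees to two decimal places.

θ ≈ 98.88°

The letter i corresponds to l = 6.
|L|² = l(l+1)ℏ² = 42ℏ², so |L| = √42 ℏ.
L_z = m_l ℏ = −1ℏ.
cos θ = L_z/|L| = -1/√42, so θ ≈ 98.88°.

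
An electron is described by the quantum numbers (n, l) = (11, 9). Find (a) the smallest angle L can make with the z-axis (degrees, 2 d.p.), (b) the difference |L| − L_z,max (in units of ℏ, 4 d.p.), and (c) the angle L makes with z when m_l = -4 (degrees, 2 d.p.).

cos θ_min = 9/√90, so θ_min ≈ 18.43°.
|L| − L_z,max = (3√10 − 9)ℏ ≈ 0.4868ℏ.
For m_l = -4: cos θ = -4/√90, θ ≈ 114.94°.

θ_min ≈ 18.43°; |L|−L_z,max ≈ 0.4868ℏ; θ(m_l=-4) ≈ 114.94°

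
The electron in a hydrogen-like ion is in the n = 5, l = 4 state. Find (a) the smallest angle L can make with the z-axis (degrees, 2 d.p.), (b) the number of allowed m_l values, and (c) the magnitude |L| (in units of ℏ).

θ_min ≈ 26.57°; 9 values; |L| = 2√5 ℏ ≈ 4.472ℏ

cos θ_min = 4/√20, so θ_min ≈ 26.57°.
There are 2l+1 = 9 values of m_l.
|L| = ℏ√(4·5) = 2√5 ℏ ≈ 4.472ℏ.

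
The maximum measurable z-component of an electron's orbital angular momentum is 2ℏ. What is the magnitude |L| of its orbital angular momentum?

Since max m_l = l, l = 2.
|L| = √(l(l+1)) ℏ = √6 ℏ.

|L| = √6 ℏ ≈ 2.449ℏ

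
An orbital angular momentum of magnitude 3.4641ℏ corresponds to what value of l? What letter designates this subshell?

l = 3 (f orbital)

|L| = ℏ√(l(l+1)), so l(l+1) = 12.
l² + l − 12 = 0 ⇒ l = 3.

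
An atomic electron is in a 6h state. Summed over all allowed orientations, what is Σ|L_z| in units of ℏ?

The 6h subshell has l = 5.
m_l ∈ {-5, -4, -3, -2, -1, 0, 1, 2, 3, 4, 5}.
Σ|m_l| = 2(1+2+…+5) = 30.

Σ|L_z| = 30 ℏ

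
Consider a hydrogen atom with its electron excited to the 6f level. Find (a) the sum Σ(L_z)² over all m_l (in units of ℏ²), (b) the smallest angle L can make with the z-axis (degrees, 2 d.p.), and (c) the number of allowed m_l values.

Σ(L_z)² = 28 ℏ²; θ_min ≈ 30.00°; 7 values

The 6f level has l = 3.
Σ m_l² = 28, so Σ(L_z)² = 28 ℏ².
cos θ_min = 3/√12, so θ_min ≈ 30.00°.
There are 2l+1 = 7 values of m_l.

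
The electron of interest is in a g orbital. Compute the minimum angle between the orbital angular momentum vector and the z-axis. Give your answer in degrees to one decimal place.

θ_min ≈ 26.6°

G corresponds to l = 4.
|L| = ℏ√(l(l+1)) = 2√5 ℏ.
The smallest angle corresponds to the largest L_z, i.e. m_l = l = 4, giving L_z = 4ℏ.
cos θ_min = 4/√20, so θ_min ≈ 26.6°.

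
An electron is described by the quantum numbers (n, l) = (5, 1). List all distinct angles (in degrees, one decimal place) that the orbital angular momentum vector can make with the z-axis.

|L| = √(l(l+1)) ℏ = √2 ℏ.
cos θ = m_l/√2 for each m_l ∈ {-1, 0, 1}.

θ ∈ {45.0°, 90.0°, 135.0°}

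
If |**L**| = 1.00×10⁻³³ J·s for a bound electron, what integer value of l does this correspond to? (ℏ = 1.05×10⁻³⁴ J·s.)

l = 9

In units of ℏ, |L| ≈ 9.524.
(|L|/ℏ)² = l(l+1) ≈ 90.70 ⇒ l = 9.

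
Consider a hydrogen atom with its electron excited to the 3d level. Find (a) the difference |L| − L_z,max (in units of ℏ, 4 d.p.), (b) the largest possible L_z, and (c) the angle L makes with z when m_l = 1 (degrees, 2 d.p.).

|L|−L_z,max ≈ 0.4495ℏ; L_z,max = 2ℏ; θ(m_l=1) ≈ 65.91°

The 3d level has l = 2.
|L| − L_z,max = (√6 − 2)ℏ ≈ 0.4495ℏ.
L_z,max = lℏ = 2ℏ.
For m_l = 1: cos θ = 1/√6, θ ≈ 65.91°.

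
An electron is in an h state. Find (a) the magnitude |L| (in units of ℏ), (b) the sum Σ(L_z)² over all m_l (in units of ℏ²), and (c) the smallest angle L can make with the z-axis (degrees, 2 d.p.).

|L| = √30 ℏ ≈ 5.477ℏ; Σ(L_z)² = 110 ℏ²; θ_min ≈ 24.09°

The letter h corresponds to l = 5.
|L| = ℏ√(5·6) = √30 ℏ ≈ 5.477ℏ.
Σ m_l² = 110, so Σ(L_z)² = 110 ℏ².
cos θ_min = 5/√30, so θ_min ≈ 24.09°.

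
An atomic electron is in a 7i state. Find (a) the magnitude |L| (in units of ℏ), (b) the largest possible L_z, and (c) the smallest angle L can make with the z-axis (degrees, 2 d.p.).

The 7i subshell has l = 6.
|L| = ℏ√(6·7) = √42 ℏ ≈ 6.481ℏ.
L_z,max = lℏ = 6ℏ.
cos θ_min = 6/√42, so θ_min ≈ 22.21°.

|L| = √42 ℏ ≈ 6.481ℏ; L_z,max = 6ℏ; θ_min ≈ 22.21°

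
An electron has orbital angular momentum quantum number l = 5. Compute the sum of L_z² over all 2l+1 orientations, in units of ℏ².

m_l runs from −5 to 5, i.e. {-5, -4, -3, -2, -1, 0, 1, 2, 3, 4, 5}.
Summing m² from −5 to 5: Σ m_l² = 110.

Σ(L_z)² = 110 ℏ²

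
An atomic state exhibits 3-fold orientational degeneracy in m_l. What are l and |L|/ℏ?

2l + 1 = 3 ⇒ l = 1.
|L| = ℏ√(l(l+1)) = ℏ√(1·2) = √2 ℏ.

l = 1, |L| = √2 ℏ ≈ 1.414ℏ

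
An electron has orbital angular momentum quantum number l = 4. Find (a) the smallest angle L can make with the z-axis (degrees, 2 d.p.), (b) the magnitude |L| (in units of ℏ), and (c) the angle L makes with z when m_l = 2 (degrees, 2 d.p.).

cos θ_min = 4/√20, so θ_min ≈ 26.57°.
|L| = ℏ√(4·5) = 2√5 ℏ ≈ 4.472ℏ.
For m_l = 2: cos θ = 2/√20, θ ≈ 63.43°.

θ_min ≈ 26.57°; |L| = 2√5 ℏ ≈ 4.472ℏ; θ(m_l=2) ≈ 63.43°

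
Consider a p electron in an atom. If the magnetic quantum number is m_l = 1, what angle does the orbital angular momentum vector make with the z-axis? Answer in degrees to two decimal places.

θ ≈ 45.00°

For a p orbital, l = 1.
|L| = √(l(l+1)) ℏ = √2 ℏ.
L_z = m_l ℏ = 1ℏ.
cos θ = L_z/|L| = 1/√2, so θ ≈ 45.00°.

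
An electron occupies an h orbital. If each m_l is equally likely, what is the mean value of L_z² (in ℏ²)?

For an h orbital, l = 5.
m_l ∈ {-5, -4, -3, -2, -1, 0, 1, 2, 3, 4, 5}.
Average of L_z² over 11 states: 110/11 ℏ² = 10 ℏ².

⟨L_z²⟩ = 10 ℏ²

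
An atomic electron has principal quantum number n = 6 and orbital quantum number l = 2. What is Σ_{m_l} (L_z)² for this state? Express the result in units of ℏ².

Σ(L_z)² = 10 ℏ²

The allowed m_l values are -2, -1, 0, 1, 2.
Σ m_l² = 2·(1 + 4) = 10.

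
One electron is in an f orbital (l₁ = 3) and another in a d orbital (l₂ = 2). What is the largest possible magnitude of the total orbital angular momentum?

By the triangle rule, |l₁ − l₂| ≤ L ≤ l₁ + l₂.
L ∈ {1, 2, 3, 4, 5}.
The largest magnitude corresponds to L = 5: |L_tot| = ℏ√(5·6) = √30 ℏ.

|L_tot|_max = √30 ℏ ≈ 5.477ℏ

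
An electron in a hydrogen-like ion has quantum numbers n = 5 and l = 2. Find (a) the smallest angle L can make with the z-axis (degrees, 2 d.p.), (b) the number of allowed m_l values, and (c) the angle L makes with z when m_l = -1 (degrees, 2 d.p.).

θ_min ≈ 35.26°; 5 values; θ(m_l=-1) ≈ 114.09°

cos θ_min = 2/√6, so θ_min ≈ 35.26°.
There are 2l+1 = 5 values of m_l.
For m_l = -1: cos θ = -1/√6, θ ≈ 114.09°.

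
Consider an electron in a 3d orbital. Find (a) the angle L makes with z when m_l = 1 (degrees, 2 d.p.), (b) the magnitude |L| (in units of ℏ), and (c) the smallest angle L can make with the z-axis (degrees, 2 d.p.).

θ(m_l=1) ≈ 65.91°; |L| = √6 ℏ ≈ 2.449ℏ; θ_min ≈ 35.26°

For 3d, l = 2.
For m_l = 1: cos θ = 1/√6, θ ≈ 65.91°.
|L| = ℏ√(2·3) = √6 ℏ ≈ 2.449ℏ.
cos θ_min = 2/√6, so θ_min ≈ 35.26°.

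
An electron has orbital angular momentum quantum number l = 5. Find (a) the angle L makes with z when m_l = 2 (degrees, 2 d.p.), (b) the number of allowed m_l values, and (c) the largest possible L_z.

For m_l = 2: cos θ = 2/√30, θ ≈ 68.58°.
There are 2l+1 = 11 values of m_l.
L_z,max = lℏ = 5ℏ.

θ(m_l=2) ≈ 68.58°; 11 values; L_z,max = 5ℏ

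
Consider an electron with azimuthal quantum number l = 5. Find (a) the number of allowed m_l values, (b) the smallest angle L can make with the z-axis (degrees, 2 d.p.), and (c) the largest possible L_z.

There are 2l+1 = 11 values of m_l.
cos θ_min = 5/√30, so θ_min ≈ 24.09°.
L_z,max = lℏ = 5ℏ.

11 values; θ_min ≈ 24.09°; L_z,max = 5ℏ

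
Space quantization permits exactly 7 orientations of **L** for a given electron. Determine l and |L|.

l = 3, |L| = 2√3 ℏ ≈ 3.464ℏ

2l + 1 = 7 ⇒ l = 3.
Then |L| = √(l(l+1)) ℏ = 2√3 ℏ.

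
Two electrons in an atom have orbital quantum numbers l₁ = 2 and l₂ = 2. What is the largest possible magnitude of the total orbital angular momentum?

L runs from |2 − 2| = 0 to 2 + 2 = 4.
So L can be 0, 1, 2, 3, 4.
The largest magnitude corresponds to L = 4: |L_tot| = ℏ√(4·5) = 2√5 ℏ.

|L_tot|_max = 2√5 ℏ ≈ 4.472ℏ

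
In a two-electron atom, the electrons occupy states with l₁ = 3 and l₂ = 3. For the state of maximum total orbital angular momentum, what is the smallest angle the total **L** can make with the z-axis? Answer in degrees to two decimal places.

The total orbital quantum number L ranges from |l₁ − l₂| to l₁ + l₂ in integer steps.
So L can be 0, 1, 2, 3, 4, 5, 6.
The maximum is L = 6, with |L_tot| = ℏ√(6·7) = √42 ℏ.
The minimum angle with z is arccos(6/√42) ≈ 22.21°.

θ_min ≈ 22.21°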